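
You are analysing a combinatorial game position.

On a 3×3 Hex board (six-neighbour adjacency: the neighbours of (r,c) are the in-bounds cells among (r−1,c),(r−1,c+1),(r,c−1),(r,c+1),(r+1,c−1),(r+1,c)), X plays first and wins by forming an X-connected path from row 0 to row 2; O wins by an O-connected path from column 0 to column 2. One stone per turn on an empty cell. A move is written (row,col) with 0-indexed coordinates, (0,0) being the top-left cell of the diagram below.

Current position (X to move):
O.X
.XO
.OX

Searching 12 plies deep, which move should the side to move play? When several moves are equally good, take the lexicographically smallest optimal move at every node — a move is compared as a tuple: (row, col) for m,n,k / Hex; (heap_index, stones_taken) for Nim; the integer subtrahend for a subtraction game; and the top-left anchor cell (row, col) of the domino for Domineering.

X's best at [O.X/.XO/.OX]: (2,0)

ply 1, X at O.X/.XO/.OX | (0,1)=-1→OXX/.XO/.OX; (1,0)=-1→O.X/XXO/.OX; (2,0)=+1→O.X/.XO/XOX*
ply 2: O.X/.XO/XOX is terminal -1 (O); from O.X/.XO/.OX depth 12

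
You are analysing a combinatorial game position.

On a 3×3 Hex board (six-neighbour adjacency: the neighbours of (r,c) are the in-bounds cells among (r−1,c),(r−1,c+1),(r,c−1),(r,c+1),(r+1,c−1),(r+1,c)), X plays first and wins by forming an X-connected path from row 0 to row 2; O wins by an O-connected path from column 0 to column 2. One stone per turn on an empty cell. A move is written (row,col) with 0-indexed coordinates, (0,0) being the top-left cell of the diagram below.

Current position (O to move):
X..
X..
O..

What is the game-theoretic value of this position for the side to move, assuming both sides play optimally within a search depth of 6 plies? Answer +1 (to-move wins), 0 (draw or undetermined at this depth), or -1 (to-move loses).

ply 1, O at X../X../O.. | (0,1)=-1→XO./X../O..; (0,2)=+1→X.O/X../O..*; (1,1)=+1→X../XO./O..; (1,2)=+1→X../X.O/O..; (2,1)=+1→X../X../OO.; (2,2)=+1→X../X../O.O
ply 2, X at X.O/X../O.. | (0,1)=-1→XXO/X../O..*; (1,1)=-1→X.O/XX./O..; (1,2)=-1→X.O/X.X/O..; (2,1)=-1→X.O/X../OX.; (2,2)=-1→X.O/X../O.X
ply 3, O at XXO/X../O.. | (1,1)=+1→XXO/XO./O..*; (1,2)=+1→XXO/X.O/O..; (2,1)=+1→XXO/X../OO.; (2,2)=+1→XXO/X../O.O
ply 4: XXO/XO./O.. is terminal -1 (X); from X../X../O.. depth 6

value(X../X../O.., O) = +1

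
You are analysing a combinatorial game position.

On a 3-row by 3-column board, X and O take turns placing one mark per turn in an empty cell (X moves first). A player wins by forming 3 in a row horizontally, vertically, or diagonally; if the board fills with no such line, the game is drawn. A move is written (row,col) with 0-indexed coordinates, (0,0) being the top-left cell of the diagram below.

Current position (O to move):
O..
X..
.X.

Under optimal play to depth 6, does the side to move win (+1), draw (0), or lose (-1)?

value(O../X../.X., O) = +1

p1 O@[O../X../.X.]: (0,1)[OO./X../.X.]-1 (0,2)[O.O/X../.X.]+1* (1,1)[O../XO./.X.]+0 (1,2)[O../X.O/.X.]+0 (2,0)[O../X../OX.]-1 (2,2)[O../X../.XO]-1
p2 X@[O.O/X../.X.]: (0,1)[OXO/X../.X.]-1* (1,1)[O.O/XX./.X.]-1 (1,2)[O.O/X.X/.X.]-1 (2,0)[O.O/X../XX.]-1 (2,2)[O.O/X../.XX]-1
p3 O@[OXO/X../.X.]: (1,1)[OXO/XO./.X.]+1* (1,2)[OXO/X.O/.X.]-1 (2,0)[OXO/X../OX.]-1 (2,2)[OXO/X../.XO]-1
p4 X@[OXO/XO./.X.]: (1,2)[OXO/XOX/.X.]-1* (2,0)[OXO/XO./XX.]-1 (2,2)[OXO/XO./.XX]-1
p5 O@[OXO/XOX/.X.]: (2,0)[OXO/XOX/OX.]+1* (2,2)[OXO/XOX/.XO]+1
p6 X@[OXO/XOX/OX.] terminal -1; root [O../X../.X.] d6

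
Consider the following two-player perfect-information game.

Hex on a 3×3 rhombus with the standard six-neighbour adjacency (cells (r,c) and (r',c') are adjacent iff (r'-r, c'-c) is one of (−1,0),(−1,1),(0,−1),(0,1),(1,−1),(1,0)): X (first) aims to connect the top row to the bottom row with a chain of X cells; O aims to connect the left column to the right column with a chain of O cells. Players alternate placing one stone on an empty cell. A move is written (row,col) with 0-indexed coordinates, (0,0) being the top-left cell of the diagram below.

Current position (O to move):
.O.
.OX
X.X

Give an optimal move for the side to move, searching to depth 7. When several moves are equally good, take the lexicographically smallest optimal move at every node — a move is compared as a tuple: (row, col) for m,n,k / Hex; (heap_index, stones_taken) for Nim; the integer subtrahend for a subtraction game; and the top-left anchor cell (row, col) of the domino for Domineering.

O's best at [.O./.OX/X.X]: (0,2)

[.O./.OX/X.X] O move#1: (0,0):-1/OO./.OX/X.X, (0,2):+1/.OO/.OX/X.X*, (1,0):-1/.O./OOX/X.X, (2,1):-1/.O./.OX/XOX
[.OO/.OX/X.X] X move#2: (0,0):-1/XOO/.OX/X.X*, (1,0):-1/.OO/XOX/X.X, (2,1):-1/.OO/.OX/XXX
[XOO/.OX/X.X] O move#3: (1,0):+1/XOO/OOX/X.X*, (2,1):-1/XOO/.OX/XOX
[XOO/OOX/X.X] end (terminal -1, X#4); searched .O./.OX/X.X to 7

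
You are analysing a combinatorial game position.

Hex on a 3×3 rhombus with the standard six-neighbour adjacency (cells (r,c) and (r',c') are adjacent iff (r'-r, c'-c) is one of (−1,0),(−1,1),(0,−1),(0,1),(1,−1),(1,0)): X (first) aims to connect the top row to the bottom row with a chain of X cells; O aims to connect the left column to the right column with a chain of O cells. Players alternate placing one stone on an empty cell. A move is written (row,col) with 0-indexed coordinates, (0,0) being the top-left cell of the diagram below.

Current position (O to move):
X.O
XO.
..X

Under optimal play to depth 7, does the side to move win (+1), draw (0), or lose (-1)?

value(X.O/XO./..X, O) = +1

ply 1, O at X.O/XO./..X | (0,1)=-1→XOO/XO./..X; (1,2)=-1→X.O/XOO/..X; (2,0)=+1→X.O/XO./O.X*; (2,1)=-1→X.O/XO./.OX
ply 2: X.O/XO./O.X is terminal -1 (X); from X.O/XO./..X depth 7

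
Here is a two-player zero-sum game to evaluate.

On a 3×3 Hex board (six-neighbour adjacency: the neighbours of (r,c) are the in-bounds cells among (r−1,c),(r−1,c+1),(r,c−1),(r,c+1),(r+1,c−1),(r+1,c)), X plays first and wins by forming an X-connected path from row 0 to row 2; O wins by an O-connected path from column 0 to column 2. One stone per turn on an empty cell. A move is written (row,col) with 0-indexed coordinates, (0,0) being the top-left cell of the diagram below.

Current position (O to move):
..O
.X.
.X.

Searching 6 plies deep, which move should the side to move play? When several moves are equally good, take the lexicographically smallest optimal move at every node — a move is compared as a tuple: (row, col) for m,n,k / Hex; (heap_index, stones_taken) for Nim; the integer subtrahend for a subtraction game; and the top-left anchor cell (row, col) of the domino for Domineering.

ply 1, O at ..O/.X./.X. | (0,0)=-1→O.O/.X./.X.; (0,1)=+1→.OO/.X./.X.*; (1,0)=-1→..O/OX./.X.; (1,2)=-1→..O/.XO/.X.; (2,0)=-1→..O/.X./OX.; (2,2)=-1→..O/.X./.XO
ply 2, X at .OO/.X./.X. | (0,0)=-1→XOO/.X./.X.*; (1,0)=-1→.OO/XX./.X.; (1,2)=-1→.OO/.XX/.X.; (2,0)=-1→.OO/.X./XX.; (2,2)=-1→.OO/.X./.XX
ply 3, O at XOO/.X./.X. | (1,0)=+1→XOO/OX./.X.*; (1,2)=-1→XOO/.XO/.X.; (2,0)=-1→XOO/.X./OX.; (2,2)=-1→XOO/.X./.XO
ply 4: XOO/OX./.X. is terminal -1 (X); from ..O/.X./.X. depth 6

O's best at [..O/.X./.X.]: (0,1)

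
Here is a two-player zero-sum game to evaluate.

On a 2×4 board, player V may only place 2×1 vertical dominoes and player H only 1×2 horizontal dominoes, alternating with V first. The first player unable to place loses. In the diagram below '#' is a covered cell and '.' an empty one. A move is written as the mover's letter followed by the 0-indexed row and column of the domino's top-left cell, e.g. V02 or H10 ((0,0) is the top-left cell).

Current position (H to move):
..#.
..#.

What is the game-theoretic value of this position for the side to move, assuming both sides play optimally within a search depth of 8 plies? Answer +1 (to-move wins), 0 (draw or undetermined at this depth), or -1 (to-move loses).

value(..#./..#., H) = +1

ply 1, H at ..#./..#. | H00=+1→###./..#.*; H10=+1→..#./###.
ply 2, V at ###./..#. | V03=-1→####/..##*
ply 3, H at ####/..## | H10=+1→####/####*
ply 4: ####/#### is terminal -1 (V); from ..#./..#. depth 8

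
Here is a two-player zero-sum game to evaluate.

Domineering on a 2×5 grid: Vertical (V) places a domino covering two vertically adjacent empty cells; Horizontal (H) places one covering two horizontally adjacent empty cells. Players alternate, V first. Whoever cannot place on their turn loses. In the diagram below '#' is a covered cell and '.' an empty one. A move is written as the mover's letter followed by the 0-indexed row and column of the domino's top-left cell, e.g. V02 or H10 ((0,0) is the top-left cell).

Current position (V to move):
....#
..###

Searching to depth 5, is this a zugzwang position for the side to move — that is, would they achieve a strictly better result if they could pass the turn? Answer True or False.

p1 V@[....#/..###]: V00[#...#/#.###]-1 V01[.#..#/.####]+1*
p2 H@[.#..#/.####]: H02[.####/.####]-1*
p3 V@[.####/.####]: V00[#####/#####]+1*
p4 H@[#####/#####] terminal -1; root [....#/..###] d5
suppose V passes — search the same position with H to move:
pass> p1 H@[....#/..###]: H00[##..#/..###]+1* H01[.##.#/..###]-1 H02[..###/..###]-1 H10[....#/#####]+1
pass> p2 V@[##..#/..###] terminal -1; root [....#/..###] d5
for V: play +1, pass -1

zugzwang(....#/..###, V) = False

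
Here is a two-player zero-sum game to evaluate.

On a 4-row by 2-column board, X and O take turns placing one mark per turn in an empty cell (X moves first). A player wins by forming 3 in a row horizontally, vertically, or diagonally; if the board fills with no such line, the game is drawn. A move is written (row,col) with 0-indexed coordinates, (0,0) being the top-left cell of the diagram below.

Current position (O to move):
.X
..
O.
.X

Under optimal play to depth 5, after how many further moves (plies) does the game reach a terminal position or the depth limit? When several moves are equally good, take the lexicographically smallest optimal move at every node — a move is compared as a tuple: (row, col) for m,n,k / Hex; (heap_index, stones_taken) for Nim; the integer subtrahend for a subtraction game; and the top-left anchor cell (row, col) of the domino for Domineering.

ply 1, O at .X/../O./.X | (0,0)=+0→OX/../O./.X; (1,0)=+1→.X/O./O./.X*; (1,1)=+0→.X/.O/O./.X; (2,1)=+0→.X/../OO/.X; (3,0)=+0→.X/../O./OX
ply 2, X at .X/O./O./.X | (0,0)=-1→XX/O./O./.X*; (1,1)=-1→.X/OX/O./.X; (2,1)=-1→.X/O./OX/.X; (3,0)=-1→.X/O./O./XX
ply 3, O at XX/O./O./.X | (1,1)=+0→XX/OO/O./.X; (2,1)=+0→XX/O./OO/.X; (3,0)=+1→XX/O./O./OX*
ply 4: XX/O./O./OX is terminal -1 (X); from .X/../O./.X depth 5

PV length from [.X/../O./.X]: 3 plies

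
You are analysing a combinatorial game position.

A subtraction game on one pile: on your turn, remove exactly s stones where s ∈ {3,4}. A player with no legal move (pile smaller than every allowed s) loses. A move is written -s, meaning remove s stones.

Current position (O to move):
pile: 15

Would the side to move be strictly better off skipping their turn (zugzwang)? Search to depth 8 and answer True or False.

p1 O@[15]: -3[12]-1* -4[11]-1
p2 X@[12]: -3[9]+1* -4[8]+1
p3 O@[9]: -3[6]-1* -4[5]-1
p4 X@[6]: -3[3]-1 -4[2]+1*
p5 O@[2] terminal -1; root [15] d8
if O skipped the turn, X would face:
~ p1 X@[15]: -3[12]-1* -4[11]-1
~ p2 O@[12]: -3[9]+1* -4[8]+1
~ p3 X@[9]: -3[6]-1* -4[5]-1
~ p4 O@[6]: -3[3]-1 -4[2]+1*
~ p5 X@[2] terminal -1; root [15] d8
compare (O): move=-1 vs pass=+1

zugzwang(15, O) = True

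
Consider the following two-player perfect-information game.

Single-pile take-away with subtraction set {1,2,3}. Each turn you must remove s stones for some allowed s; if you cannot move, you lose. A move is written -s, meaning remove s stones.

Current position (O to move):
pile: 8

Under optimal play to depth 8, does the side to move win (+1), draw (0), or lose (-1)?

p1 O@[8]: -1[7]-1* -2[6]-1 -3[5]-1
p2 X@[7]: -1[6]-1 -2[5]-1 -3[4]+1*
p3 O@[4]: -1[3]-1* -2[2]-1 -3[1]-1
p4 X@[3]: -1[2]-1 -2[1]-1 -3[0]+1*
p5 O@[0] terminal -1; root [8] d8

value(8, O) = -1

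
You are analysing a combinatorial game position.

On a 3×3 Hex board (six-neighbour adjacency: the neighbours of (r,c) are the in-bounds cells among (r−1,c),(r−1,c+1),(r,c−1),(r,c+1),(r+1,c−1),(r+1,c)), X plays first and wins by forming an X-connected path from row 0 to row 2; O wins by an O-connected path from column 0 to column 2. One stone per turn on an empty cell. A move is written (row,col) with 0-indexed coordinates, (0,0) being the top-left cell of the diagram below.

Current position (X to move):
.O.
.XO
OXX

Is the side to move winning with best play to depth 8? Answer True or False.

X winning at [.O./.XO/OXX]: True

[.O./.XO/OXX] X move#1: (0,0):+1/XO./.XO/OXX*, (0,2):+1/.OX/.XO/OXX, (1,0):+1/.O./XXO/OXX
[XO./.XO/OXX] O move#2: (0,2):-1/XOO/.XO/OXX*, (1,0):-1/XO./OXO/OXX
[XOO/.XO/OXX] X move#3: (1,0):+1/XOO/XXO/OXX*
[XOO/XXO/OXX] end (terminal -1, O#4); searched .O./.XO/OXX to 8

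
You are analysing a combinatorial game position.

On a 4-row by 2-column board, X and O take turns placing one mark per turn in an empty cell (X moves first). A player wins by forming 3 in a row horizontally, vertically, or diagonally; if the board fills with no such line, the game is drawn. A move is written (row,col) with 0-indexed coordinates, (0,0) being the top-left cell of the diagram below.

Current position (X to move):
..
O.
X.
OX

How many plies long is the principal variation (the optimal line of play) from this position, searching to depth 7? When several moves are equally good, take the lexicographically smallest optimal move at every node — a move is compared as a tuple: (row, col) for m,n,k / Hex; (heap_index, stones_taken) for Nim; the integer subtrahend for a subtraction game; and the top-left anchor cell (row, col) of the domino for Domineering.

PV length from [../O./X./OX]: 4 plies

[../O./X./OX] X move#1: (0,0):+0/X./O./X./OX*, (0,1):+0/.X/O./X./OX, (1,1):+0/../OX/X./OX, (2,1):+0/../O./XX/OX
[X./O./X./OX] O move#2: (0,1):+0/XO/O./X./OX*, (1,1):+0/X./OO/X./OX, (2,1):+0/X./O./XO/OX
[XO/O./X./OX] X move#3: (1,1):+0/XO/OX/X./OX*, (2,1):+0/XO/O./XX/OX
[XO/OX/X./OX] O move#4: (2,1):+0/XO/OX/XO/OX*
[XO/OX/XO/OX] end (terminal +0, X#5); searched ../O./X./OX to 7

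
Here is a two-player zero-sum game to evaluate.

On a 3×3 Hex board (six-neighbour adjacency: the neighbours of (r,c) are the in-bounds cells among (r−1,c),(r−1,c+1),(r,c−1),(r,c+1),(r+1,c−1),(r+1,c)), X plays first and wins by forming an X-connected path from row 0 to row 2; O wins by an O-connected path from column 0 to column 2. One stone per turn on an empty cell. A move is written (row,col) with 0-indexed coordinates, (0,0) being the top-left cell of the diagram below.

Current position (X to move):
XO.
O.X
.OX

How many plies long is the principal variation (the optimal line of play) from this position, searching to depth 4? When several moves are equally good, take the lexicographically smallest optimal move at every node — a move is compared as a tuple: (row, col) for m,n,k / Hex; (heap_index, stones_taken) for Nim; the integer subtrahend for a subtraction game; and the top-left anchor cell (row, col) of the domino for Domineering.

PV length from [XO./O.X/.OX]: 1 ply

p1 X@[XO./O.X/.OX]: (0,2)[XOX/O.X/.OX]+1* (1,1)[XO./OXX/.OX]-1 (2,0)[XO./O.X/XOX]-1
p2 O@[XOX/O.X/.OX] terminal -1; root [XO./O.X/.OX] d4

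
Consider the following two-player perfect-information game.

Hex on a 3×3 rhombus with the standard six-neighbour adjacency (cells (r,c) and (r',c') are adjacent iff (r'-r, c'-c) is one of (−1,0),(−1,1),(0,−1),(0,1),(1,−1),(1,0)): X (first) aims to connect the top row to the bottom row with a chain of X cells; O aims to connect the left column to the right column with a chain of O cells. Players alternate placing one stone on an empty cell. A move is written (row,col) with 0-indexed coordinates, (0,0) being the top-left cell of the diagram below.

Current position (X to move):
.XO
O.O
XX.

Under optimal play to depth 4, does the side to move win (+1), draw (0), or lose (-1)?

p1 X@[.XO/O.O/XX.]: (0,0)[XXO/O.O/XX.]-1 (1,1)[.XO/OXO/XX.]+1* (2,2)[.XO/O.O/XXX]-1
p2 O@[.XO/OXO/XX.] terminal -1; root [.XO/O.O/XX.] d4

value(.XO/O.O/XX., X) = +1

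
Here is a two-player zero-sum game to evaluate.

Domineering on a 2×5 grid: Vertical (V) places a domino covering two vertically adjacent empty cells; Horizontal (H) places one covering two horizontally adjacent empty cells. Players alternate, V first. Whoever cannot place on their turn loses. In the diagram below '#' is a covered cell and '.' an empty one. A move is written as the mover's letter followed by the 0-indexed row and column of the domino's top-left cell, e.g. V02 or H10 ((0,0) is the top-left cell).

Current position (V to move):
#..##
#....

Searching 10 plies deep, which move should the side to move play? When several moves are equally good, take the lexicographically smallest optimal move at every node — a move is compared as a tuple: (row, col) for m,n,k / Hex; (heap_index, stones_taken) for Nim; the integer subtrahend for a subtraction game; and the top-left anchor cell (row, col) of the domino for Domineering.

V's best at [#..##/#....]: V02

ply 1, V at #..##/#.... | V01=-1→##.##/##...; V02=+1→#.###/#.#..*
ply 2, H at #.###/#.#.. | H13=-1→#.###/#.###*
ply 3, V at #.###/#.### | V01=+1→#####/#####*
ply 4: #####/##### is terminal -1 (H); from #..##/#.... depth 10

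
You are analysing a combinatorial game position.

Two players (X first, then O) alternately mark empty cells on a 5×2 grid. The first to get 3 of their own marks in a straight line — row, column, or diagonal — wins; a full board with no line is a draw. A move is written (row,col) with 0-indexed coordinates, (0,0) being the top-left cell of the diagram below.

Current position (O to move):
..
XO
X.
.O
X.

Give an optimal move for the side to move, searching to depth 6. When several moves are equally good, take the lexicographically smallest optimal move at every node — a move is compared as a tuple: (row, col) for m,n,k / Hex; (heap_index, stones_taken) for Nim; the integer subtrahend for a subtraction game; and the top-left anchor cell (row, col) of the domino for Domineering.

O's best at [../XO/X./.O/X.]: (2,1)

ply 1, O at ../XO/X./.O/X. | (0,0)=-1→O./XO/X./.O/X.; (0,1)=-1→.O/XO/X./.O/X.; (2,1)=+1→../XO/XO/.O/X.*; (3,0)=-1→../XO/X./OO/X.; (4,1)=-1→../XO/X./.O/XO
ply 2: ../XO/XO/.O/X. is terminal -1 (X); from ../XO/X./.O/X. depth 6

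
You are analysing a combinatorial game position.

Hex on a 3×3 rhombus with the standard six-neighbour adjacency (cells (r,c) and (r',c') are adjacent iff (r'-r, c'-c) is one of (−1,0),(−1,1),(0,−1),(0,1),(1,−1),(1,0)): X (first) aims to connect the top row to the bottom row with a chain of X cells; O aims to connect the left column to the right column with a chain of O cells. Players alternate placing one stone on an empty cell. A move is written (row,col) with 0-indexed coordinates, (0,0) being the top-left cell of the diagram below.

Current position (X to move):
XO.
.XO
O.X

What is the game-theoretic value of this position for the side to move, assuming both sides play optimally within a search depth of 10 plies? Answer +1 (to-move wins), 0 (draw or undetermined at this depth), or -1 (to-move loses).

[XO./.XO/O.X] X move#1: (0,2):-1/XOX/.XO/O.X, (1,0):-1/XO./XXO/O.X, (2,1):+1/XO./.XO/OXX*
[XO./.XO/OXX] O move#2: (0,2):-1/XOO/.XO/OXX*, (1,0):-1/XO./OXO/OXX
[XOO/.XO/OXX] X move#3: (1,0):+1/XOO/XXO/OXX*
[XOO/XXO/OXX] end (terminal -1, O#4); searched XO./.XO/O.X to 10

value(XO./.XO/O.X, X) = +1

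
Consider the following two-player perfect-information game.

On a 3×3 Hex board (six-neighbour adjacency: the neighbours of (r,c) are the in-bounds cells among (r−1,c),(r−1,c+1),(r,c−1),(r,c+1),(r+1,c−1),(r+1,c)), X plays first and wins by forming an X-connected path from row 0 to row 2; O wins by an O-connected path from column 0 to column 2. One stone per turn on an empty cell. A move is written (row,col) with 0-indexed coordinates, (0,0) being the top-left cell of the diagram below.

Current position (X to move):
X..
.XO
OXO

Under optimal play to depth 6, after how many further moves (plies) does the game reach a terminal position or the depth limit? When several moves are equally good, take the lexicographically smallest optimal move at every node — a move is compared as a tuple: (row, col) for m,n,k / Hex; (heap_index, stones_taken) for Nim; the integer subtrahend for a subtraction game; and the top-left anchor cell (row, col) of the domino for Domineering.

PV length from [X../.XO/OXO]: 1 ply

[X../.XO/OXO] X move#1: (0,1):+1/XX./.XO/OXO*, (0,2):+1/X.X/.XO/OXO, (1,0):+1/X../XXO/OXO
[XX./.XO/OXO] end (terminal -1, O#2); searched X../.XO/OXO to 6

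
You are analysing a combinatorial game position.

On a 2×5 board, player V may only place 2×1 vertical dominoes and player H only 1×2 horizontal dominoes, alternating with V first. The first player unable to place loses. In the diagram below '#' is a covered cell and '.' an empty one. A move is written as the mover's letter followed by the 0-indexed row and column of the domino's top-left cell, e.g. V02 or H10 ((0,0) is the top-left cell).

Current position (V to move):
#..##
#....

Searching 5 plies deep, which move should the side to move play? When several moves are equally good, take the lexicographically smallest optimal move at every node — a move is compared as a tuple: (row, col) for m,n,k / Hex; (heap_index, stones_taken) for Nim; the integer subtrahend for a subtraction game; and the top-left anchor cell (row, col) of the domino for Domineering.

V's best at [#..##/#....]: V02

[#..##/#....] V move#1: V01:-1/##.##/##..., V02:+1/#.###/#.#..*
[#.###/#.#..] H move#2: H13:-1/#.###/#.###*
[#.###/#.###] V move#3: V01:+1/#####/#####*
[#####/#####] end (terminal -1, H#4); searched #..##/#.... to 5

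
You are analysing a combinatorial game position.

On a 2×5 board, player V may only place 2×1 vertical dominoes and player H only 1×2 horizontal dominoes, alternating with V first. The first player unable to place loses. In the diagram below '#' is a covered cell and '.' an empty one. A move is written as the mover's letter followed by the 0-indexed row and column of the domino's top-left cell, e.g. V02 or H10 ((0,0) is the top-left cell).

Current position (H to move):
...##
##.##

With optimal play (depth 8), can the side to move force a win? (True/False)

H winning at [...##/##.##]: True

ply 1, H at ...##/##.## | H00=-1→##.##/##.##; H01=+1→.####/##.##*
ply 2: .####/##.## is terminal -1 (V); from ...##/##.## depth 8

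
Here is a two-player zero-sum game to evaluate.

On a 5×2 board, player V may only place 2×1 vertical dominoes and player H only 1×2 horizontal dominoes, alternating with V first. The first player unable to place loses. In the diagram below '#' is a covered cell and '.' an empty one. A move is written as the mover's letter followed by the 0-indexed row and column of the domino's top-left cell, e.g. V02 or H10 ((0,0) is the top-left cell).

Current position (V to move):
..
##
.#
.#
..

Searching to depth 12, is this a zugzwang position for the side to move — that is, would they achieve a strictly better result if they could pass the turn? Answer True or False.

zugzwang(../##/.#/.#/.., V) = False

[../##/.#/.#/..] V move#1: V20:-1/../##/##/##/..*, V30:-1/../##/.#/##/#.
[../##/##/##/..] H move#2: H00:+1/##/##/##/##/..*, H40:+1/../##/##/##/##
[##/##/##/##/..] end (terminal -1, V#3); searched ../##/.#/.#/.. to 12
if V skipped the turn, H would face:
~ [../##/.#/.#/..] H move#1: H00:-1/##/##/.#/.#/.., H40:+1/../##/.#/.#/##*
~ [../##/.#/.#/##] V move#2: V20:-1/../##/##/##/##*
~ [../##/##/##/##] H move#3: H00:+1/##/##/##/##/##*
~ [##/##/##/##/##] end (terminal -1, V#4); searched ../##/.#/.#/.. to 12
compare (V): move=-1 vs pass=-1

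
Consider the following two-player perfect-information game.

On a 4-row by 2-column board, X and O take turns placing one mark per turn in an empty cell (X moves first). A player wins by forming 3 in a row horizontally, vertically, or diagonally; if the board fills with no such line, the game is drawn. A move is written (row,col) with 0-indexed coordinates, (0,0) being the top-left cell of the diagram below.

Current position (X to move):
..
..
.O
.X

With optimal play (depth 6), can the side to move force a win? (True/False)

X winning at [../../.O/.X]: False

[../../.O/.X] X move#1: (0,0):+0/X./../.O/.X*, (0,1):+0/.X/../.O/.X, (1,0):+0/../X./.O/.X, (1,1):+0/../.X/.O/.X, (2,0):+0/../../XO/.X, (3,0):+0/../../.O/XX
[X./../.O/.X] O move#2: (0,1):+0/XO/../.O/.X*, (1,0):+0/X./O./.O/.X, (1,1):+0/X./.O/.O/.X, (2,0):+0/X./../OO/.X, (3,0):+0/X./../.O/OX
[XO/../.O/.X] X move#3: (1,0):-1/XO/X./.O/.X, (1,1):+0/XO/.X/.O/.X*, (2,0):-1/XO/../XO/.X, (3,0):-1/XO/../.O/XX
[XO/.X/.O/.X] O move#4: (1,0):+0/XO/OX/.O/.X*, (2,0):+0/XO/.X/OO/.X, (3,0):+0/XO/.X/.O/OX
[XO/OX/.O/.X] X move#5: (2,0):+0/XO/OX/XO/.X*, (3,0):+0/XO/OX/.O/XX
[XO/OX/XO/.X] O move#6: (3,0):+0/XO/OX/XO/OX*
[XO/OX/XO/OX] end (terminal +0, X#7); searched ../../.O/.X to 6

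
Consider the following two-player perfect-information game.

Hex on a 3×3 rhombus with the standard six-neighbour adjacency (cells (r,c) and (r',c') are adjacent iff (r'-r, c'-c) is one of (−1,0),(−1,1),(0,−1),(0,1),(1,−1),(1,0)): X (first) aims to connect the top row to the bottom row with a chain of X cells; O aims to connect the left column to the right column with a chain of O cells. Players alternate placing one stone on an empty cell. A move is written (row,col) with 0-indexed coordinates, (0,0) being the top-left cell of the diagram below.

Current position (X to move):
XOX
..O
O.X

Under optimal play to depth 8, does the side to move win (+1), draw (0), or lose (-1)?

p1 X@[XOX/..O/O.X]: (1,0)[XOX/X.O/O.X]-1* (1,1)[XOX/.XO/O.X]-1 (2,1)[XOX/..O/OXX]-1
p2 O@[XOX/X.O/O.X]: (1,1)[XOX/XOO/O.X]+1* (2,1)[XOX/X.O/OOX]+1
p3 X@[XOX/XOO/O.X] terminal -1; root [XOX/..O/O.X] d8

value(XOX/..O/O.X, X) = -1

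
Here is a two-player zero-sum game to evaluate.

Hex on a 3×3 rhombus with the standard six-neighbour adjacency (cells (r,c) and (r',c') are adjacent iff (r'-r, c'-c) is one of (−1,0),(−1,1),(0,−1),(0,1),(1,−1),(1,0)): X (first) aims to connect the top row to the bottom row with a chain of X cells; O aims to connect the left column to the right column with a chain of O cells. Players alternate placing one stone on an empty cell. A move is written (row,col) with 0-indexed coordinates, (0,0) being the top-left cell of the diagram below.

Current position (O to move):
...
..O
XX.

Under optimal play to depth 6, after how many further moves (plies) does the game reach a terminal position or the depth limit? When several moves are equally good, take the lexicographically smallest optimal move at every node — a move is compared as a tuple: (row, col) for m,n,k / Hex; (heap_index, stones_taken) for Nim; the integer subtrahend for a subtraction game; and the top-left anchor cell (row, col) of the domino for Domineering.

PV length from [.../..O/XX.]: 5 plies

[.../..O/XX.] O move#1: (0,0):-1/O../..O/XX., (0,1):+1/.O./..O/XX.*, (0,2):-1/..O/..O/XX., (1,0):-1/.../O.O/XX., (1,1):-1/.../.OO/XX., (2,2):-1/.../..O/XXO
[.O./..O/XX.] X move#2: (0,0):-1/XO./..O/XX.*, (0,2):-1/.OX/..O/XX., (1,0):-1/.O./X.O/XX., (1,1):-1/.O./.XO/XX., (2,2):-1/.O./..O/XXX
[XO./..O/XX.] O move#3: (0,2):-1/XOO/..O/XX., (1,0):+1/XO./O.O/XX.*, (1,1):-1/XO./.OO/XX., (2,2):-1/XO./..O/XXO
[XO./O.O/XX.] X move#4: (0,2):-1/XOX/O.O/XX.*, (1,1):-1/XO./OXO/XX., (2,2):-1/XO./O.O/XXX
[XOX/O.O/XX.] O move#5: (1,1):+1/XOX/OOO/XX.*, (2,2):-1/XOX/O.O/XXO
[XOX/OOO/XX.] end (terminal -1, X#6); searched .../..O/XX. to 6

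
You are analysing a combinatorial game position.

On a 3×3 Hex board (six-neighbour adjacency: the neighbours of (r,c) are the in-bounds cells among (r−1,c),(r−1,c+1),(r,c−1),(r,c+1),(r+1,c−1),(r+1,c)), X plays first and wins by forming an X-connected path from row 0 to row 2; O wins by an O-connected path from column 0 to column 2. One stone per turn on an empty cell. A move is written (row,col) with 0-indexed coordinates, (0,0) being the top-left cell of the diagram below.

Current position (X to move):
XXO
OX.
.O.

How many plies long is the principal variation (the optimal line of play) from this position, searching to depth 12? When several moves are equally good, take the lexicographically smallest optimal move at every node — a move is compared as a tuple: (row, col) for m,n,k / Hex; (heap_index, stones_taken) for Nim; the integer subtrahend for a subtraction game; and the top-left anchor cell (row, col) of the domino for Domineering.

p1 X@[XXO/OX./.O.]: (1,2)[XXO/OXX/.O.]+1* (2,0)[XXO/OX./XO.]+1 (2,2)[XXO/OX./.OX]+1
p2 O@[XXO/OXX/.O.]: (2,0)[XXO/OXX/OO.]-1* (2,2)[XXO/OXX/.OO]-1
p3 X@[XXO/OXX/OO.]: (2,2)[XXO/OXX/OOX]+1*
p4 O@[XXO/OXX/OOX] terminal -1; root [XXO/OX./.O.] d12

PV length from [XXO/OX./.O.]: 3 plies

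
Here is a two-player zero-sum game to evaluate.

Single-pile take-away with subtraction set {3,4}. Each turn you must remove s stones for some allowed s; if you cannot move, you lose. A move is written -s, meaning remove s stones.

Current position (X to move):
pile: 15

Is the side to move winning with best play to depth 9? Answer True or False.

X winning at [15]: False

[15] X move#1: -3:-1/12*, -4:-1/11
[12] O move#2: -3:+1/9*, -4:+1/8
[9] X move#3: -3:-1/6*, -4:-1/5
[6] O move#4: -3:-1/3, -4:+1/2*
[2] end (terminal -1, X#5); searched 15 to 9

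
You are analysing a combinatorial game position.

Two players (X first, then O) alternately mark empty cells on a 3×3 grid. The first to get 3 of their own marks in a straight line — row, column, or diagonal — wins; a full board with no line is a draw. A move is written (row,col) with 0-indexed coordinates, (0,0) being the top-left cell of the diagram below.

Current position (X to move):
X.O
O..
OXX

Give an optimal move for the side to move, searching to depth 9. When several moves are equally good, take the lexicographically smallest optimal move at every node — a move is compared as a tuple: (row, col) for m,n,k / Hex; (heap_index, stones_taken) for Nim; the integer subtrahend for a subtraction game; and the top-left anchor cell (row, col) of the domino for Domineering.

[X.O/O../OXX] X move#1: (0,1):-1/XXO/O../OXX, (1,1):+1/X.O/OX./OXX*, (1,2):-1/X.O/O.X/OXX
[X.O/OX./OXX] end (terminal -1, O#2); searched X.O/O../OXX to 9

X's best at [X.O/O../OXX]: (1,1)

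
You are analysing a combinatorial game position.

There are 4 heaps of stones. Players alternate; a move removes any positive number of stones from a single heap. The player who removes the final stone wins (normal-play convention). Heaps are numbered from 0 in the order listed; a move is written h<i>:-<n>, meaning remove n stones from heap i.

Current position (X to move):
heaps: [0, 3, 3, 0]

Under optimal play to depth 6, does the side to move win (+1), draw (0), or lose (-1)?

value((0,3,3,0), X) = -1

ply 1, X at (0,3,3,0) | h1:-1=-1→(0,2,3,0)*; h1:-2=-1→(0,1,3,0); h1:-3=-1→(0,0,3,0); h2:-1=-1→(0,3,2,0); h2:-2=-1→(0,3,1,0); h2:-3=-1→(0,3,0,0)
ply 2, O at (0,2,3,0) | h1:-1=-1→(0,1,3,0); h1:-2=-1→(0,0,3,0); h2:-1=+1→(0,2,2,0)*; h2:-2=-1→(0,2,1,0); h2:-3=-1→(0,2,0,0)
ply 3, X at (0,2,2,0) | h1:-1=-1→(0,1,2,0)*; h1:-2=-1→(0,0,2,0); h2:-1=-1→(0,2,1,0); h2:-2=-1→(0,2,0,0)
ply 4, O at (0,1,2,0) | h1:-1=-1→(0,0,2,0); h2:-1=+1→(0,1,1,0)*; h2:-2=-1→(0,1,0,0)
ply 5, X at (0,1,1,0) | h1:-1=-1→(0,0,1,0)*; h2:-1=-1→(0,1,0,0)
ply 6, O at (0,0,1,0) | h2:-1=+1→(0,0,0,0)*
ply 7: (0,0,0,0) is terminal -1 (X); from (0,3,3,0) depth 6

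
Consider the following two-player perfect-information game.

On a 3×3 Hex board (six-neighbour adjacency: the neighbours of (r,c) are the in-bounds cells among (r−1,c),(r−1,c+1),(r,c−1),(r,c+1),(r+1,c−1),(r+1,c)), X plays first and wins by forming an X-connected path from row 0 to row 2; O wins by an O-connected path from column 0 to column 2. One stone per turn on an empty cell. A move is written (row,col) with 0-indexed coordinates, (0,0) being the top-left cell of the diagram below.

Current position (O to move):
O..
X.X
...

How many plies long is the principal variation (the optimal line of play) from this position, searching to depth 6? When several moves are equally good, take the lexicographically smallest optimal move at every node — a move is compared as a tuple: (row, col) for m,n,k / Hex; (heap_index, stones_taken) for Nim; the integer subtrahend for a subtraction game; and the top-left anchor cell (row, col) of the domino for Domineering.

ply 1, O at O../X.X/... | (0,1)=-1→OO./X.X/...*; (0,2)=-1→O.O/X.X/...; (1,1)=-1→O../XOX/...; (2,0)=-1→O../X.X/O..; (2,1)=-1→O../X.X/.O.; (2,2)=-1→O../X.X/..O
ply 2, X at OO./X.X/... | (0,2)=+1→OOX/X.X/...*; (1,1)=-1→OO./XXX/...; (2,0)=-1→OO./X.X/X..; (2,1)=-1→OO./X.X/.X.; (2,2)=-1→OO./X.X/..X
ply 3, O at OOX/X.X/... | (1,1)=-1→OOX/XOX/...*; (2,0)=-1→OOX/X.X/O..; (2,1)=-1→OOX/X.X/.O.; (2,2)=-1→OOX/X.X/..O
ply 4, X at OOX/XOX/... | (2,0)=+1→OOX/XOX/X..*; (2,1)=+1→OOX/XOX/.X.; (2,2)=+1→OOX/XOX/..X
ply 5, O at OOX/XOX/X.. | (2,1)=-1→OOX/XOX/XO.*; (2,2)=-1→OOX/XOX/X.O
ply 6, X at OOX/XOX/XO. | (2,2)=+1→OOX/XOX/XOX*
ply 7: OOX/XOX/XOX is terminal -1 (O); from O../X.X/... depth 6

PV length from [O../X.X/...]: 6 plies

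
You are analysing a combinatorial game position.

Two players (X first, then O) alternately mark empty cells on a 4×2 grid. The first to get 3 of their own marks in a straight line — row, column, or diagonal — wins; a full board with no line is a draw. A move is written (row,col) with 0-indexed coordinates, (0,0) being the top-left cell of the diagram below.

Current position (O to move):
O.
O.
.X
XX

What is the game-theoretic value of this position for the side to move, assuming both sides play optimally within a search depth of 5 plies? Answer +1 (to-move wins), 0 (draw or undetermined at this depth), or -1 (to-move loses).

ply 1, O at O./O./.X/XX | (0,1)=-1→OO/O./.X/XX; (1,1)=+0→O./OO/.X/XX; (2,0)=+1→O./O./OX/XX*
ply 2: O./O./OX/XX is terminal -1 (X); from O./O./.X/XX depth 5

value(O./O./.X/XX, O) = +1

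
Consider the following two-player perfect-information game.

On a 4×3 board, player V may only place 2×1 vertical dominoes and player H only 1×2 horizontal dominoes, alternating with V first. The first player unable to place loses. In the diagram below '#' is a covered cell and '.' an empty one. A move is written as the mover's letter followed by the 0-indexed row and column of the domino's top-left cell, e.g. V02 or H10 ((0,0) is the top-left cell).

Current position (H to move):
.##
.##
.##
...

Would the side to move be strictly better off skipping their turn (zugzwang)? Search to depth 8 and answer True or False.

zugzwang(.##/.##/.##/..., H) = False

p1 H@[.##/.##/.##/...]: H30[.##/.##/.##/##.]-1* H31[.##/.##/.##/.##]-1
p2 V@[.##/.##/.##/##.]: V00[###/###/.##/##.]+1* V10[.##/###/###/##.]+1
p3 H@[###/###/.##/##.] terminal -1; root [.##/.##/.##/...] d8
suppose H passes — search the same position with V to move:
pass> p1 V@[.##/.##/.##/...]: V00[###/###/.##/...]-1 V10[.##/###/###/...]-1 V20[.##/.##/###/#..]+1*
pass> p2 H@[.##/.##/###/#..]: H31[.##/.##/###/###]-1*
pass> p3 V@[.##/.##/###/###]: V00[###/###/###/###]+1*
pass> p4 H@[###/###/###/###] terminal -1; root [.##/.##/.##/...] d8
for H: play -1, pass -1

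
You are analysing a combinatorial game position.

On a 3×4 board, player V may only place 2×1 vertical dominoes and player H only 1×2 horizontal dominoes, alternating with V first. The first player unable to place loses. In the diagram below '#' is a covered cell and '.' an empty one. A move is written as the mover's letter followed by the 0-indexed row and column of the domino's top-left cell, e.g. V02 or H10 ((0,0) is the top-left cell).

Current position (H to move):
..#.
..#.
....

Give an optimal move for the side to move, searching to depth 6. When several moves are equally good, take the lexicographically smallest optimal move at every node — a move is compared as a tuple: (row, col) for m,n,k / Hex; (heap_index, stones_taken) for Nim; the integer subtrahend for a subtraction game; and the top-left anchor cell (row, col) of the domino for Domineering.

H's best at [..#./..#./....]: H10

[..#./..#./....] H move#1: H00:-1/###./..#./...., H10:+1/..#./###./....*, H20:-1/..#./..#./##.., H21:-1/..#./..#./.##., H22:-1/..#./..#./..##
[..#./###./....] V move#2: V03:-1/..##/####/....*, V13:-1/..#./####/...#
[..##/####/....] H move#3: H00:+1/####/####/....*, H20:+1/..##/####/##.., H21:+1/..##/####/.##., H22:+1/..##/####/..##
[####/####/....] end (terminal -1, V#4); searched ..#./..#./.... to 6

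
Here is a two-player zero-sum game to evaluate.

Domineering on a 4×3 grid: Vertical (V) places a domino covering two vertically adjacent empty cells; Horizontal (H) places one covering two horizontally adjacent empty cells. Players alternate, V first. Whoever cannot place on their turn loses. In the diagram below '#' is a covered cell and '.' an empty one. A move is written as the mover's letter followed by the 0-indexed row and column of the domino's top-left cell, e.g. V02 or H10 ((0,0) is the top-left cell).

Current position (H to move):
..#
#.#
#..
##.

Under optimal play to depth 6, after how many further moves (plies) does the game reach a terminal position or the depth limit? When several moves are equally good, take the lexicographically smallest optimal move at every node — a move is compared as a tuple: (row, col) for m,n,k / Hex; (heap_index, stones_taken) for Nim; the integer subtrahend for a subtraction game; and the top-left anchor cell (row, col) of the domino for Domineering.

PV length from [..#/#.#/#../##.]: 2 plies

[..#/#.#/#../##.] H move#1: H00:-1/###/#.#/#../##.*, H21:-1/..#/#.#/###/##.
[###/#.#/#../##.] V move#2: V11:+1/###/###/##./##.*, V22:+1/###/#.#/#.#/###
[###/###/##./##.] end (terminal -1, H#3); searched ..#/#.#/#../##. to 6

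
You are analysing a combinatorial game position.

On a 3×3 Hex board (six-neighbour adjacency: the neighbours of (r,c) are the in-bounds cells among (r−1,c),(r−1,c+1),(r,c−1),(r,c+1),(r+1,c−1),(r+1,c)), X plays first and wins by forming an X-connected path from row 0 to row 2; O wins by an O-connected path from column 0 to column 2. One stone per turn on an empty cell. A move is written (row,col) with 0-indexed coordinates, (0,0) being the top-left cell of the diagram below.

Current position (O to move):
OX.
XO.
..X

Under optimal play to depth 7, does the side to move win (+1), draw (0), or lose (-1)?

value(OX./XO./..X, O) = +1

[OX./XO./..X] O move#1: (0,2):-1/OXO/XO./..X, (1,2):-1/OX./XOO/..X, (2,0):+1/OX./XO./O.X*, (2,1):-1/OX./XO./.OX
[OX./XO./O.X] X move#2: (0,2):-1/OXX/XO./O.X*, (1,2):-1/OX./XOX/O.X, (2,1):-1/OX./XO./OXX
[OXX/XO./O.X] O move#3: (1,2):+1/OXX/XOO/O.X*, (2,1):-1/OXX/XO./OOX
[OXX/XOO/O.X] end (terminal -1, X#4); searched OX./XO./..X to 7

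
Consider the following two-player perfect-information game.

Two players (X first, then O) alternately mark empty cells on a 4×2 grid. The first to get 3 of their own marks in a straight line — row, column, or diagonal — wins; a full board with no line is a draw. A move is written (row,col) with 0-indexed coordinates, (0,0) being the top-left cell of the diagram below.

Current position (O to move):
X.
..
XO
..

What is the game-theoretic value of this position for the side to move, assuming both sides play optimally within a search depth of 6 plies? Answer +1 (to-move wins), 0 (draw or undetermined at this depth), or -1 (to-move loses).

[X./../XO/..] O move#1: (0,1):-1/XO/../XO/.., (1,0):+0/X./O./XO/..*, (1,1):-1/X./.O/XO/.., (3,0):-1/X./../XO/O., (3,1):-1/X./../XO/.O
[X./O./XO/..] X move#2: (0,1):+0/XX/O./XO/..*, (1,1):+0/X./OX/XO/.., (3,0):-1/X./O./XO/X., (3,1):+0/X./O./XO/.X
[XX/O./XO/..] O move#3: (1,1):+0/XX/OO/XO/..*, (3,0):+0/XX/O./XO/O., (3,1):+0/XX/O./XO/.O
[XX/OO/XO/..] X move#4: (3,0):-1/XX/OO/XO/X., (3,1):+0/XX/OO/XO/.X*
[XX/OO/XO/.X] O move#5: (3,0):+0/XX/OO/XO/OX*
[XX/OO/XO/OX] end (terminal +0, X#6); searched X./../XO/.. to 6

value(X./../XO/.., O) = 0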